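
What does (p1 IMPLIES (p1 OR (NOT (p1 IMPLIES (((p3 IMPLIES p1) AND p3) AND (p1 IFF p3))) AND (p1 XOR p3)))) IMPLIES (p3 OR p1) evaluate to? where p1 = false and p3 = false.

false

p3 IMPLIES p1 = false IMPLIES false = true
(p3 IMPLIES p1) AND p3 = true AND false = false
p1 IFF p3 = false IFF false = true
((p3 IMPLIES p1) AND p3) AND (p1 IFF p3) = false AND true = false
p1 IMPLIES (((p3 IMPLIES p1) AND p3) AND (p1 IFF p3)) = false IMPLIES false = true
NOT (p1 IMPLIES (((p3 IMPLIES p1) AND p3) AND (p1 IFF p3))) = NOT true = false
p1 XOR p3 = false XOR false = false
NOT (p1 IMPLIES (((p3 IMPLIES p1) AND p3) AND (p1 IFF p3))) AND (p1 XOR p3) = false AND false = false
p1 OR (NOT (p1 IMPLIES (((p3 IMPLIES p1) AND p3) AND (p1 IFF p3))) AND (p1 XOR p3)) = false OR false = false
p1 IMPLIES (p1 OR (NOT (p1 IMPLIES (((p3 IMPLIES p1) AND p3) AND (p1 IFF p3))) AND (p1 XOR p3))) = false IMPLIES false = true
p3 OR p1 = false OR false = false
(p1 IMPLIES (p1 OR (NOT (p1 IMPLIES (((p3 IMPLIES p1) AND p3) AND (p1 IFF p3))) AND (p1 XOR p3)))) IMPLIES (p3 OR p1) = true IMPLIES false = false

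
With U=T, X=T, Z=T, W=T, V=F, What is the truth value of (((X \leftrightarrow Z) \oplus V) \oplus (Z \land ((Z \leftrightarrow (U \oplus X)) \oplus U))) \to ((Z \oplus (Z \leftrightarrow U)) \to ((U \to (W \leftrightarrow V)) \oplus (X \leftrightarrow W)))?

T

X \leftrightarrow Z = T \leftrightarrow T = T
(X \leftrightarrow Z) \oplus V = T \oplus F = T
U \oplus X = T \oplus T = F
Z \leftrightarrow (U \oplus X) = T \leftrightarrow F = F
(Z \leftrightarrow (U \oplus X)) \oplus U = F \oplus T = T
Z \land ((Z \leftrightarrow (U \oplus X)) \oplus U) = T \land T = T
((X \leftrightarrow Z) \oplus V) \oplus (Z \land ((Z \leftrightarrow (U \oplus X)) \oplus U)) = T \oplus T = F
Z \leftrightarrow U = T \leftrightarrow T = T
Z \oplus (Z \leftrightarrow U) = T \oplus T = F
W \leftrightarrow V = T \leftrightarrow F = F
U \to (W \leftrightarrow V) = T \to F = F
X \leftrightarrow W = T \leftrightarrow T = T
(U \to (W \leftrightarrow V)) \oplus (X \leftrightarrow W) = F \oplus T = T
(Z \oplus (Z \leftrightarrow U)) \to ((U \to (W \leftrightarrow V)) \oplus (X \leftrightarrow W)) = F \to T = T
(((X \leftrightarrow Z) \oplus V) \oplus (Z \land ((Z \leftrightarrow (U \oplus X)) \oplus U))) \to ((Z \oplus (Z \leftrightarrow U)) \to ((U \to (W \leftrightarrow V)) \oplus (X \leftrightarrow W))) = F \to T = T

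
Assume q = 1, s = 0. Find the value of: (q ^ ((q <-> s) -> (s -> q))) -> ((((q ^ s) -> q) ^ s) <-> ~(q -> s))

Substituting q=1, s=0:
q <-> s = 1 <-> 0 = 0
s -> q = 0 -> 1 = 1
(q <-> s) -> (s -> q) = 0 -> 1 = 1
q ^ ((q <-> s) -> (s -> q)) = 1 ^ 1 = 0
q ^ s = 1 ^ 0 = 1
(q ^ s) -> q = 1 -> 1 = 1
((q ^ s) -> q) ^ s = 1 ^ 0 = 1
q -> s = 1 -> 0 = 0
~(q -> s) = ~0 = 1
(((q ^ s) -> q) ^ s) <-> ~(q -> s) = 1 <-> 1 = 1
(q ^ ((q <-> s) -> (s -> q))) -> ((((q ^ s) -> q) ^ s) <-> ~(q -> s)) = 0 -> 1 = 1

1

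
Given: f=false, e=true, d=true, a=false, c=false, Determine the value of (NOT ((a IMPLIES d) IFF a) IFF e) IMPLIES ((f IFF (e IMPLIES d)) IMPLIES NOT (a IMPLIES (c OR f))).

a IMPLIES d = false IMPLIES true = true
(a IMPLIES d) IFF a = true IFF false = false
NOT ((a IMPLIES d) IFF a) = NOT false = true
NOT ((a IMPLIES d) IFF a) IFF e = true IFF true = true
e IMPLIES d = true IMPLIES true = true
f IFF (e IMPLIES d) = false IFF true = false
c OR f = false OR false = false
a IMPLIES (c OR f) = false IMPLIES false = true
NOT (a IMPLIES (c OR f)) = NOT true = false
(f IFF (e IMPLIES d)) IMPLIES NOT (a IMPLIES (c OR f)) = false IMPLIES false = true
(NOT ((a IMPLIES d) IFF a) IFF e) IMPLIES ((f IFF (e IMPLIES d)) IMPLIES NOT (a IMPLIES (c OR f))) = true IMPLIES true = true

true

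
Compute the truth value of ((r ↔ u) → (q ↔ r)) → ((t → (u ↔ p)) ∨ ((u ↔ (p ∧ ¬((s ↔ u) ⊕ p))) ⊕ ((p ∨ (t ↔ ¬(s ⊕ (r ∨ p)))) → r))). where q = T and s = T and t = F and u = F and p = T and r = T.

T

r ↔ u = T ↔ F = F
q ↔ r = T ↔ T = T
(r ↔ u) → (q ↔ r) = F → T = T
u ↔ p = F ↔ T = F
t → (u ↔ p) = F → F = T
s ↔ u = T ↔ F = F
(s ↔ u) ⊕ p = F ⊕ T = T
¬((s ↔ u) ⊕ p) = ¬T = F
p ∧ ¬((s ↔ u) ⊕ p) = T ∧ F = F
u ↔ (p ∧ ¬((s ↔ u) ⊕ p)) = F ↔ F = T
r ∨ p = T ∨ T = T
s ⊕ (r ∨ p) = T ⊕ T = F
¬(s ⊕ (r ∨ p)) = ¬F = T
t ↔ ¬(s ⊕ (r ∨ p)) = F ↔ T = F
p ∨ (t ↔ ¬(s ⊕ (r ∨ p))) = T ∨ F = T
(p ∨ (t ↔ ¬(s ⊕ (r ∨ p)))) → r = T → T = T
(u ↔ (p ∧ ¬((s ↔ u) ⊕ p))) ⊕ ((p ∨ (t ↔ ¬(s ⊕ (r ∨ p)))) → r) = T ⊕ T = F
(t → (u ↔ p)) ∨ ((u ↔ (p ∧ ¬((s ↔ u) ⊕ p))) ⊕ ((p ∨ (t ↔ ¬(s ⊕ (r ∨ p)))) → r)) = T ∨ F = T
((r ↔ u) → (q ↔ r)) → ((t → (u ↔ p)) ∨ ((u ↔ (p ∧ ¬((s ↔ u) ⊕ p))) ⊕ ((p ∨ (t ↔ ¬(s ⊕ (r ∨ p)))) → r))) = T → T = T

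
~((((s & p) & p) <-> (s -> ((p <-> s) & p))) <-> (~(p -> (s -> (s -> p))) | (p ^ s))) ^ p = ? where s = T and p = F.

Substituting s=T, p=F:
s & p = T & F = F
(s & p) & p = F & F = F
p <-> s = F <-> T = F
(p <-> s) & p = F & F = F
s -> ((p <-> s) & p) = T -> F = F
((s & p) & p) <-> (s -> ((p <-> s) & p)) = F <-> F = T
s -> p = T -> F = F
s -> (s -> p) = T -> F = F
p -> (s -> (s -> p)) = F -> F = T
~(p -> (s -> (s -> p))) = ~T = F
p ^ s = F ^ T = T
~(p -> (s -> (s -> p))) | (p ^ s) = F | T = T
(((s & p) & p) <-> (s -> ((p <-> s) & p))) <-> (~(p -> (s -> (s -> p))) | (p ^ s)) = T <-> T = T
~((((s & p) & p) <-> (s -> ((p <-> s) & p))) <-> (~(p -> (s -> (s -> p))) | (p ^ s))) = ~T = F
~((((s & p) & p) <-> (s -> ((p <-> s) & p))) <-> (~(p -> (s -> (s -> p))) | (p ^ s))) ^ p = F ^ F = F

F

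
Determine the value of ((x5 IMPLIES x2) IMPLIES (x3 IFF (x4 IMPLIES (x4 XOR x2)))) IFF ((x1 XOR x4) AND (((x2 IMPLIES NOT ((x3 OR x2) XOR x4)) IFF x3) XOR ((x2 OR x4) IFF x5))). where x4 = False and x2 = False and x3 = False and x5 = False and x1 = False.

Substituting x4=False, x2=False, x3=False, x5=False, x1=False:
x5 IMPLIES x2 = False IMPLIES False = True
x4 XOR x2 = False XOR False = False
x4 IMPLIES (x4 XOR x2) = False IMPLIES False = True
x3 IFF (x4 IMPLIES (x4 XOR x2)) = False IFF True = False
(x5 IMPLIES x2) IMPLIES (x3 IFF (x4 IMPLIES (x4 XOR x2))) = True IMPLIES False = False
x1 XOR x4 = False XOR False = False
x3 OR x2 = False OR False = False
(x3 OR x2) XOR x4 = False XOR False = False
NOT ((x3 OR x2) XOR x4) = NOT False = True
x2 IMPLIES NOT ((x3 OR x2) XOR x4) = False IMPLIES True = True
(x2 IMPLIES NOT ((x3 OR x2) XOR x4)) IFF x3 = True IFF False = False
x2 OR x4 = False OR False = False
(x2 OR x4) IFF x5 = False IFF False = True
((x2 IMPLIES NOT ((x3 OR x2) XOR x4)) IFF x3) XOR ((x2 OR x4) IFF x5) = False XOR True = True
(x1 XOR x4) AND (((x2 IMPLIES NOT ((x3 OR x2) XOR x4)) IFF x3) XOR ((x2 OR x4) IFF x5)) = False AND True = False
((x5 IMPLIES x2) IMPLIES (x3 IFF (x4 IMPLIES (x4 XOR x2)))) IFF ((x1 XOR x4) AND (((x2 IMPLIES NOT ((x3 OR x2) XOR x4)) IFF x3) XOR ((x2 OR x4) IFF x5))) = False IFF False = True

True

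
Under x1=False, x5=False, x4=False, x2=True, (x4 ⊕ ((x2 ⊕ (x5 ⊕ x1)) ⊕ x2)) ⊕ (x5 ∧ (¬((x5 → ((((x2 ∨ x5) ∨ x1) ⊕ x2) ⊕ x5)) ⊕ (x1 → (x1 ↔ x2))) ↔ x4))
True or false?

x5 ⊕ x1 = False ⊕ False = False
x2 ⊕ (x5 ⊕ x1) = True ⊕ False = True
(x2 ⊕ (x5 ⊕ x1)) ⊕ x2 = True ⊕ True = False
x4 ⊕ ((x2 ⊕ (x5 ⊕ x1)) ⊕ x2) = False ⊕ False = False
x2 ∨ x5 = True ∨ False = True
(x2 ∨ x5) ∨ x1 = True ∨ False = True
((x2 ∨ x5) ∨ x1) ⊕ x2 = True ⊕ True = False
(((x2 ∨ x5) ∨ x1) ⊕ x2) ⊕ x5 = False ⊕ False = False
x5 → ((((x2 ∨ x5) ∨ x1) ⊕ x2) ⊕ x5) = False → False = True
x1 ↔ x2 = False ↔ True = False
x1 → (x1 ↔ x2) = False → False = True
(x5 → ((((x2 ∨ x5) ∨ x1) ⊕ x2) ⊕ x5)) ⊕ (x1 → (x1 ↔ x2)) = True ⊕ True = False
¬((x5 → ((((x2 ∨ x5) ∨ x1) ⊕ x2) ⊕ x5)) ⊕ (x1 → (x1 ↔ x2))) = ¬False = True
¬((x5 → ((((x2 ∨ x5) ∨ x1) ⊕ x2) ⊕ x5)) ⊕ (x1 → (x1 ↔ x2))) ↔ x4 = True ↔ False = False
x5 ∧ (¬((x5 → ((((x2 ∨ x5) ∨ x1) ⊕ x2) ⊕ x5)) ⊕ (x1 → (x1 ↔ x2))) ↔ x4) = False ∧ False = False
(x4 ⊕ ((x2 ⊕ (x5 ⊕ x1)) ⊕ x2)) ⊕ (x5 ∧ (¬((x5 → ((((x2 ∨ x5) ∨ x1) ⊕ x2) ⊕ x5)) ⊕ (x1 → (x1 ↔ x2))) ↔ x4)) = False ⊕ False = False

False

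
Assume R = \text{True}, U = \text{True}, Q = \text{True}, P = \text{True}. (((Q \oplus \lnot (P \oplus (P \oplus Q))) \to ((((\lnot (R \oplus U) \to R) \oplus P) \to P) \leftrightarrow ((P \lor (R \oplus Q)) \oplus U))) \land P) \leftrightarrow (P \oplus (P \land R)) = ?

\text{True}

Substituting R=\text{True}, U=\text{True}, Q=\text{True}, P=\text{True}:
P \oplus Q = \text{True} \oplus \text{True} = \text{False}
P \oplus (P \oplus Q) = \text{True} \oplus \text{False} = \text{True}
\lnot (P \oplus (P \oplus Q)) = \lnot \text{True} = \text{False}
Q \oplus \lnot (P \oplus (P \oplus Q)) = \text{True} \oplus \text{False} = \text{True}
R \oplus U = \text{True} \oplus \text{True} = \text{False}
\lnot (R \oplus U) = \lnot \text{False} = \text{True}
\lnot (R \oplus U) \to R = \text{True} \to \text{True} = \text{True}
(\lnot (R \oplus U) \to R) \oplus P = \text{True} \oplus \text{True} = \text{False}
((\lnot (R \oplus U) \to R) \oplus P) \to P = \text{False} \to \text{True} = \text{True}
R \oplus Q = \text{True} \oplus \text{True} = \text{False}
P \lor (R \oplus Q) = \text{True} \lor \text{False} = \text{True}
(P \lor (R \oplus Q)) \oplus U = \text{True} \oplus \text{True} = \text{False}
(((\lnot (R \oplus U) \to R) \oplus P) \to P) \leftrightarrow ((P \lor (R \oplus Q)) \oplus U) = \text{True} \leftrightarrow \text{False} = \text{False}
(Q \oplus \lnot (P \oplus (P \oplus Q))) \to ((((\lnot (R \oplus U) \to R) \oplus P) \to P) \leftrightarrow ((P \lor (R \oplus Q)) \oplus U)) = \text{True} \to \text{False} = \text{False}
((Q \oplus \lnot (P \oplus (P \oplus Q))) \to ((((\lnot (R \oplus U) \to R) \oplus P) \to P) \leftrightarrow ((P \lor (R \oplus Q)) \oplus U))) \land P = \text{False} \land \text{True} = \text{False}
P \land R = \text{True} \land \text{True} = \text{True}
P \oplus (P \land R) = \text{True} \oplus \text{True} = \text{False}
(((Q \oplus \lnot (P \oplus (P \oplus Q))) \to ((((\lnot (R \oplus U) \to R) \oplus P) \to P) \leftrightarrow ((P \lor (R \oplus Q)) \oplus U))) \land P) \leftrightarrow (P \oplus (P \land R)) = \text{False} \leftrightarrow \text{False} = \text{True}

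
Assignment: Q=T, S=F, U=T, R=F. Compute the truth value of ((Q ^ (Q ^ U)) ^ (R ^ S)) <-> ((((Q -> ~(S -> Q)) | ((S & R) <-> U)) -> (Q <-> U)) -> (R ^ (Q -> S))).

F

Q ^ U = T ^ T = F
Q ^ (Q ^ U) = T ^ F = T
R ^ S = F ^ F = F
(Q ^ (Q ^ U)) ^ (R ^ S) = T ^ F = T
S -> Q = F -> T = T
~(S -> Q) = ~T = F
Q -> ~(S -> Q) = T -> F = F
S & R = F & F = F
(S & R) <-> U = F <-> T = F
(Q -> ~(S -> Q)) | ((S & R) <-> U) = F | F = F
Q <-> U = T <-> T = T
((Q -> ~(S -> Q)) | ((S & R) <-> U)) -> (Q <-> U) = F -> T = T
Q -> S = T -> F = F
R ^ (Q -> S) = F ^ F = F
(((Q -> ~(S -> Q)) | ((S & R) <-> U)) -> (Q <-> U)) -> (R ^ (Q -> S)) = T -> F = F
((Q ^ (Q ^ U)) ^ (R ^ S)) <-> ((((Q -> ~(S -> Q)) | ((S & R) <-> U)) -> (Q <-> U)) -> (R ^ (Q -> S))) = T <-> F = F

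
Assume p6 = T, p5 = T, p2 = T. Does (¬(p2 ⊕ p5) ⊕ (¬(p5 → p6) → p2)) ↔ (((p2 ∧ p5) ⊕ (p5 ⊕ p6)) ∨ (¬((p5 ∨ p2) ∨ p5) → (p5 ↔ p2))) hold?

p2 ⊕ p5 = T ⊕ T = F
¬(p2 ⊕ p5) = ¬F = T
p5 → p6 = T → T = T
¬(p5 → p6) = ¬T = F
¬(p5 → p6) → p2 = F → T = T
¬(p2 ⊕ p5) ⊕ (¬(p5 → p6) → p2) = T ⊕ T = F
p2 ∧ p5 = T ∧ T = T
p5 ⊕ p6 = T ⊕ T = F
(p2 ∧ p5) ⊕ (p5 ⊕ p6) = T ⊕ F = T
p5 ∨ p2 = T ∨ T = T
(p5 ∨ p2) ∨ p5 = T ∨ T = T
¬((p5 ∨ p2) ∨ p5) = ¬T = F
p5 ↔ p2 = T ↔ T = T
¬((p5 ∨ p2) ∨ p5) → (p5 ↔ p2) = F → T = T
((p2 ∧ p5) ⊕ (p5 ⊕ p6)) ∨ (¬((p5 ∨ p2) ∨ p5) → (p5 ↔ p2)) = T ∨ T = T
(¬(p2 ⊕ p5) ⊕ (¬(p5 → p6) → p2)) ↔ (((p2 ∧ p5) ⊕ (p5 ⊕ p6)) ∨ (¬((p5 ∨ p2) ∨ p5) → (p5 ↔ p2))) = F ↔ T = F

F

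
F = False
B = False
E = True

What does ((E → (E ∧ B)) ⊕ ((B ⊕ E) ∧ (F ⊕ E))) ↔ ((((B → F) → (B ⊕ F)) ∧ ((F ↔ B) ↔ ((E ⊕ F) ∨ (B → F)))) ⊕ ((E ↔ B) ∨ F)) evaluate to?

E ∧ B = True ∧ False = False
E → (E ∧ B) = True → False = False
B ⊕ E = False ⊕ True = True
F ⊕ E = False ⊕ True = True
(B ⊕ E) ∧ (F ⊕ E) = True ∧ True = True
(E → (E ∧ B)) ⊕ ((B ⊕ E) ∧ (F ⊕ E)) = False ⊕ True = True
B → F = False → False = True
B ⊕ F = False ⊕ False = False
(B → F) → (B ⊕ F) = True → False = False
F ↔ B = False ↔ False = True
E ⊕ F = True ⊕ False = True
B → F = False → False = True
(E ⊕ F) ∨ (B → F) = True ∨ True = True
(F ↔ B) ↔ ((E ⊕ F) ∨ (B → F)) = True ↔ True = True
((B → F) → (B ⊕ F)) ∧ ((F ↔ B) ↔ ((E ⊕ F) ∨ (B → F))) = False ∧ True = False
E ↔ B = True ↔ False = False
(E ↔ B) ∨ F = False ∨ False = False
(((B → F) → (B ⊕ F)) ∧ ((F ↔ B) ↔ ((E ⊕ F) ∨ (B → F)))) ⊕ ((E ↔ B) ∨ F) = False ⊕ False = False
((E → (E ∧ B)) ⊕ ((B ⊕ E) ∧ (F ⊕ E))) ↔ ((((B → F) → (B ⊕ F)) ∧ ((F ↔ B) ↔ ((E ⊕ F) ∨ (B → F)))) ⊕ ((E ↔ B) ∨ F)) = True ↔ False = False

False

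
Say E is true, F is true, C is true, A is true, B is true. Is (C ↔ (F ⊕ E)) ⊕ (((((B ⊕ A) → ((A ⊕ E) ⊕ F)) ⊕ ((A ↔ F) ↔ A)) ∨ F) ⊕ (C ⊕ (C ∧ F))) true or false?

F ⊕ E = True ⊕ True = False
C ↔ (F ⊕ E) = True ↔ False = False
B ⊕ A = True ⊕ True = False
A ⊕ E = True ⊕ True = False
(A ⊕ E) ⊕ F = False ⊕ True = True
(B ⊕ A) → ((A ⊕ E) ⊕ F) = False → True = True
A ↔ F = True ↔ True = True
(A ↔ F) ↔ A = True ↔ True = True
((B ⊕ A) → ((A ⊕ E) ⊕ F)) ⊕ ((A ↔ F) ↔ A) = True ⊕ True = False
(((B ⊕ A) → ((A ⊕ E) ⊕ F)) ⊕ ((A ↔ F) ↔ A)) ∨ F = False ∨ True = True
C ∧ F = True ∧ True = True
C ⊕ (C ∧ F) = True ⊕ True = False
((((B ⊕ A) → ((A ⊕ E) ⊕ F)) ⊕ ((A ↔ F) ↔ A)) ∨ F) ⊕ (C ⊕ (C ∧ F)) = True ⊕ False = True
(C ↔ (F ⊕ E)) ⊕ (((((B ⊕ A) → ((A ⊕ E) ⊕ F)) ⊕ ((A ↔ F) ↔ A)) ∨ F) ⊕ (C ⊕ (C ∧ F))) = False ⊕ True = True

True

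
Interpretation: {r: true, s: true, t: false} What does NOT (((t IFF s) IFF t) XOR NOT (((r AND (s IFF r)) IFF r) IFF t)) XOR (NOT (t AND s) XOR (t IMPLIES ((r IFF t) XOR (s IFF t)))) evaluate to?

t IFF s = false IFF true = false
(t IFF s) IFF t = false IFF false = true
s IFF r = true IFF true = true
r AND (s IFF r) = true AND true = true
(r AND (s IFF r)) IFF r = true IFF true = true
((r AND (s IFF r)) IFF r) IFF t = true IFF false = false
NOT (((r AND (s IFF r)) IFF r) IFF t) = NOT false = true
((t IFF s) IFF t) XOR NOT (((r AND (s IFF r)) IFF r) IFF t) = true XOR true = false
NOT (((t IFF s) IFF t) XOR NOT (((r AND (s IFF r)) IFF r) IFF t)) = NOT false = true
t AND s = false AND true = false
NOT (t AND s) = NOT false = true
r IFF t = true IFF false = false
s IFF t = true IFF false = false
(r IFF t) XOR (s IFF t) = false XOR false = false
t IMPLIES ((r IFF t) XOR (s IFF t)) = false IMPLIES false = true
NOT (t AND s) XOR (t IMPLIES ((r IFF t) XOR (s IFF t))) = true XOR true = false
NOT (((t IFF s) IFF t) XOR NOT (((r AND (s IFF r)) IFF r) IFF t)) XOR (NOT (t AND s) XOR (t IMPLIES ((r IFF t) XOR (s IFF t)))) = true XOR false = true

true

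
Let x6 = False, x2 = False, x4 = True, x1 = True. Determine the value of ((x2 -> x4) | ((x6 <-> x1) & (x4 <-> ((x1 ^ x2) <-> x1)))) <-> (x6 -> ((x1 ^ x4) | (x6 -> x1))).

True

x2 -> x4 = False -> True = True
x6 <-> x1 = False <-> True = False
x1 ^ x2 = True ^ False = True
(x1 ^ x2) <-> x1 = True <-> True = True
x4 <-> ((x1 ^ x2) <-> x1) = True <-> True = True
(x6 <-> x1) & (x4 <-> ((x1 ^ x2) <-> x1)) = False & True = False
(x2 -> x4) | ((x6 <-> x1) & (x4 <-> ((x1 ^ x2) <-> x1))) = True | False = True
x1 ^ x4 = True ^ True = False
x6 -> x1 = False -> True = True
(x1 ^ x4) | (x6 -> x1) = False | True = True
x6 -> ((x1 ^ x4) | (x6 -> x1)) = False -> True = True
((x2 -> x4) | ((x6 <-> x1) & (x4 <-> ((x1 ^ x2) <-> x1)))) <-> (x6 -> ((x1 ^ x4) | (x6 -> x1))) = True <-> True = True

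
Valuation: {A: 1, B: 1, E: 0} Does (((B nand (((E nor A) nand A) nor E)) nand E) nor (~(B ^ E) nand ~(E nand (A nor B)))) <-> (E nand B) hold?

E nor A = 0 nor 1 = 0
(E nor A) nand A = 0 nand 1 = 1
((E nor A) nand A) nor E = 1 nor 0 = 0
B nand (((E nor A) nand A) nor E) = 1 nand 0 = 1
(B nand (((E nor A) nand A) nor E)) nand E = 1 nand 0 = 1
B ^ E = 1 ^ 0 = 1
~(B ^ E) = ~1 = 0
A nor B = 1 nor 1 = 0
E nand (A nor B) = 0 nand 0 = 1
~(E nand (A nor B)) = ~1 = 0
~(B ^ E) nand ~(E nand (A nor B)) = 0 nand 0 = 1
((B nand (((E nor A) nand A) nor E)) nand E) nor (~(B ^ E) nand ~(E nand (A nor B))) = 1 nor 1 = 0
E nand B = 0 nand 1 = 1
(((B nand (((E nor A) nand A) nor E)) nand E) nor (~(B ^ E) nand ~(E nand (A nor B)))) <-> (E nand B) = 0 <-> 1 = 0

0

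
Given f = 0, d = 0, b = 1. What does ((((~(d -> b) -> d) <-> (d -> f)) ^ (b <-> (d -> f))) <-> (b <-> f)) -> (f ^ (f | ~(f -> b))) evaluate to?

Substituting f=0, d=0, b=1:
d -> b = 0 -> 1 = 1
~(d -> b) = ~1 = 0
~(d -> b) -> d = 0 -> 0 = 1
d -> f = 0 -> 0 = 1
(~(d -> b) -> d) <-> (d -> f) = 1 <-> 1 = 1
d -> f = 0 -> 0 = 1
b <-> (d -> f) = 1 <-> 1 = 1
((~(d -> b) -> d) <-> (d -> f)) ^ (b <-> (d -> f)) = 1 ^ 1 = 0
b <-> f = 1 <-> 0 = 0
(((~(d -> b) -> d) <-> (d -> f)) ^ (b <-> (d -> f))) <-> (b <-> f) = 0 <-> 0 = 1
f -> b = 0 -> 1 = 1
~(f -> b) = ~1 = 0
f | ~(f -> b) = 0 | 0 = 0
f ^ (f | ~(f -> b)) = 0 ^ 0 = 0
((((~(d -> b) -> d) <-> (d -> f)) ^ (b <-> (d -> f))) <-> (b <-> f)) -> (f ^ (f | ~(f -> b))) = 1 -> 0 = 0

0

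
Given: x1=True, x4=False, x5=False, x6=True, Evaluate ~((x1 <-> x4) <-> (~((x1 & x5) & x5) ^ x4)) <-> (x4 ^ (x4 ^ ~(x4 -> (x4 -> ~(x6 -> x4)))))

x1 <-> x4 = True <-> False = False
x1 & x5 = True & False = False
(x1 & x5) & x5 = False & False = False
~((x1 & x5) & x5) = ~False = True
~((x1 & x5) & x5) ^ x4 = True ^ False = True
(x1 <-> x4) <-> (~((x1 & x5) & x5) ^ x4) = False <-> True = False
~((x1 <-> x4) <-> (~((x1 & x5) & x5) ^ x4)) = ~False = True
x6 -> x4 = True -> False = False
~(x6 -> x4) = ~False = True
x4 -> ~(x6 -> x4) = False -> True = True
x4 -> (x4 -> ~(x6 -> x4)) = False -> True = True
~(x4 -> (x4 -> ~(x6 -> x4))) = ~True = False
x4 ^ ~(x4 -> (x4 -> ~(x6 -> x4))) = False ^ False = False
x4 ^ (x4 ^ ~(x4 -> (x4 -> ~(x6 -> x4)))) = False ^ False = False
~((x1 <-> x4) <-> (~((x1 & x5) & x5) ^ x4)) <-> (x4 ^ (x4 ^ ~(x4 -> (x4 -> ~(x6 -> x4))))) = True <-> False = False

False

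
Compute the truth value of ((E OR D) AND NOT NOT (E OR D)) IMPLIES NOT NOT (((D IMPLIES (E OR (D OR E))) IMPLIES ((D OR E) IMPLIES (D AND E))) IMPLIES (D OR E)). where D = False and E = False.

True

Substituting D=False, E=False:
E OR D = False OR False = False
E OR D = False OR False = False
NOT (E OR D) = NOT False = True
NOT NOT (E OR D) = NOT True = False
(E OR D) AND NOT NOT (E OR D) = False AND False = False
D OR E = False OR False = False
E OR (D OR E) = False OR False = False
D IMPLIES (E OR (D OR E)) = False IMPLIES False = True
D OR E = False OR False = False
D AND E = False AND False = False
(D OR E) IMPLIES (D AND E) = False IMPLIES False = True
(D IMPLIES (E OR (D OR E))) IMPLIES ((D OR E) IMPLIES (D AND E)) = True IMPLIES True = True
D OR E = False OR False = False
((D IMPLIES (E OR (D OR E))) IMPLIES ((D OR E) IMPLIES (D AND E))) IMPLIES (D OR E) = True IMPLIES False = False
NOT (((D IMPLIES (E OR (D OR E))) IMPLIES ((D OR E) IMPLIES (D AND E))) IMPLIES (D OR E)) = NOT False = True
NOT NOT (((D IMPLIES (E OR (D OR E))) IMPLIES ((D OR E) IMPLIES (D AND E))) IMPLIES (D OR E)) = NOT True = False
((E OR D) AND NOT NOT (E OR D)) IMPLIES NOT NOT (((D IMPLIES (E OR (D OR E))) IMPLIES ((D OR E) IMPLIES (D AND E))) IMPLIES (D OR E)) = False IMPLIES False = True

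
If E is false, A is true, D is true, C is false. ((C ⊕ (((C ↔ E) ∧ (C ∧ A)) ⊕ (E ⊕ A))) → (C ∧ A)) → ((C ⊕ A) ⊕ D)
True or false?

Substituting E=F, A=T, D=T, C=F:
C ↔ E = F ↔ F = T
C ∧ A = F ∧ T = F
(C ↔ E) ∧ (C ∧ A) = T ∧ F = F
E ⊕ A = F ⊕ T = T
((C ↔ E) ∧ (C ∧ A)) ⊕ (E ⊕ A) = F ⊕ T = T
C ⊕ (((C ↔ E) ∧ (C ∧ A)) ⊕ (E ⊕ A)) = F ⊕ T = T
C ∧ A = F ∧ T = F
(C ⊕ (((C ↔ E) ∧ (C ∧ A)) ⊕ (E ⊕ A))) → (C ∧ A) = T → F = F
C ⊕ A = F ⊕ T = T
(C ⊕ A) ⊕ D = T ⊕ T = F
((C ⊕ (((C ↔ E) ∧ (C ∧ A)) ⊕ (E ⊕ A))) → (C ∧ A)) → ((C ⊕ A) ⊕ D) = F → F = T

T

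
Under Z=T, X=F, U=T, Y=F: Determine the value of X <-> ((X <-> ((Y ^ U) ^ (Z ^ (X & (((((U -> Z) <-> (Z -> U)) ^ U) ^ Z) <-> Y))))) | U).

Substituting Z=T, X=F, U=T, Y=F:
Y ^ U = F ^ T = T
U -> Z = T -> T = T
Z -> U = T -> T = T
(U -> Z) <-> (Z -> U) = T <-> T = T
((U -> Z) <-> (Z -> U)) ^ U = T ^ T = F
(((U -> Z) <-> (Z -> U)) ^ U) ^ Z = F ^ T = T
((((U -> Z) <-> (Z -> U)) ^ U) ^ Z) <-> Y = T <-> F = F
X & (((((U -> Z) <-> (Z -> U)) ^ U) ^ Z) <-> Y) = F & F = F
Z ^ (X & (((((U -> Z) <-> (Z -> U)) ^ U) ^ Z) <-> Y)) = T ^ F = T
(Y ^ U) ^ (Z ^ (X & (((((U -> Z) <-> (Z -> U)) ^ U) ^ Z) <-> Y))) = T ^ T = F
X <-> ((Y ^ U) ^ (Z ^ (X & (((((U -> Z) <-> (Z -> U)) ^ U) ^ Z) <-> Y)))) = F <-> F = T
(X <-> ((Y ^ U) ^ (Z ^ (X & (((((U -> Z) <-> (Z -> U)) ^ U) ^ Z) <-> Y))))) | U = T | T = T
X <-> ((X <-> ((Y ^ U) ^ (Z ^ (X & (((((U -> Z) <-> (Z -> U)) ^ U) ^ Z) <-> Y))))) | U) = F <-> T = F

F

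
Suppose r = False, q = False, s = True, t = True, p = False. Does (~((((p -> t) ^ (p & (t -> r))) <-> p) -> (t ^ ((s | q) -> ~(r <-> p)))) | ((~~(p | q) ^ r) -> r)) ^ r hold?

True

p -> t = False -> True = True
t -> r = True -> False = False
p & (t -> r) = False & False = False
(p -> t) ^ (p & (t -> r)) = True ^ False = True
((p -> t) ^ (p & (t -> r))) <-> p = True <-> False = False
s | q = True | False = True
r <-> p = False <-> False = True
~(r <-> p) = ~True = False
(s | q) -> ~(r <-> p) = True -> False = False
t ^ ((s | q) -> ~(r <-> p)) = True ^ False = True
(((p -> t) ^ (p & (t -> r))) <-> p) -> (t ^ ((s | q) -> ~(r <-> p))) = False -> True = True
~((((p -> t) ^ (p & (t -> r))) <-> p) -> (t ^ ((s | q) -> ~(r <-> p)))) = ~True = False
p | q = False | False = False
~(p | q) = ~False = True
~~(p | q) = ~True = False
~~(p | q) ^ r = False ^ False = False
(~~(p | q) ^ r) -> r = False -> False = True
~((((p -> t) ^ (p & (t -> r))) <-> p) -> (t ^ ((s | q) -> ~(r <-> p)))) | ((~~(p | q) ^ r) -> r) = False | True = True
(~((((p -> t) ^ (p & (t -> r))) <-> p) -> (t ^ ((s | q) -> ~(r <-> p)))) | ((~~(p | q) ^ r) -> r)) ^ r = True ^ False = True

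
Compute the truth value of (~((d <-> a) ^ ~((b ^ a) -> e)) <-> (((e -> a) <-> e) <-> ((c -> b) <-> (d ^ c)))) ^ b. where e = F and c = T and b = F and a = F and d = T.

F

d <-> a = T <-> F = F
b ^ a = F ^ F = F
(b ^ a) -> e = F -> F = T
~((b ^ a) -> e) = ~T = F
(d <-> a) ^ ~((b ^ a) -> e) = F ^ F = F
~((d <-> a) ^ ~((b ^ a) -> e)) = ~F = T
e -> a = F -> F = T
(e -> a) <-> e = T <-> F = F
c -> b = T -> F = F
d ^ c = T ^ T = F
(c -> b) <-> (d ^ c) = F <-> F = T
((e -> a) <-> e) <-> ((c -> b) <-> (d ^ c)) = F <-> T = F
~((d <-> a) ^ ~((b ^ a) -> e)) <-> (((e -> a) <-> e) <-> ((c -> b) <-> (d ^ c))) = T <-> F = F
(~((d <-> a) ^ ~((b ^ a) -> e)) <-> (((e -> a) <-> e) <-> ((c -> b) <-> (d ^ c)))) ^ b = F ^ F = F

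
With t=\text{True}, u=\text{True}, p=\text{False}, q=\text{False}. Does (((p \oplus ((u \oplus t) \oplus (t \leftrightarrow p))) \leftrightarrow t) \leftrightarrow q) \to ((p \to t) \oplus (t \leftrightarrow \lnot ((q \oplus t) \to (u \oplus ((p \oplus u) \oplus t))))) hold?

u \oplus t = \text{True} \oplus \text{True} = \text{False}
t \leftrightarrow p = \text{True} \leftrightarrow \text{False} = \text{False}
(u \oplus t) \oplus (t \leftrightarrow p) = \text{False} \oplus \text{False} = \text{False}
p \oplus ((u \oplus t) \oplus (t \leftrightarrow p)) = \text{False} \oplus \text{False} = \text{False}
(p \oplus ((u \oplus t) \oplus (t \leftrightarrow p))) \leftrightarrow t = \text{False} \leftrightarrow \text{True} = \text{False}
((p \oplus ((u \oplus t) \oplus (t \leftrightarrow p))) \leftrightarrow t) \leftrightarrow q = \text{False} \leftrightarrow \text{False} = \text{True}
p \to t = \text{False} \to \text{True} = \text{True}
q \oplus t = \text{False} \oplus \text{True} = \text{True}
p \oplus u = \text{False} \oplus \text{True} = \text{True}
(p \oplus u) \oplus t = \text{True} \oplus \text{True} = \text{False}
u \oplus ((p \oplus u) \oplus t) = \text{True} \oplus \text{False} = \text{True}
(q \oplus t) \to (u \oplus ((p \oplus u) \oplus t)) = \text{True} \to \text{True} = \text{True}
\lnot ((q \oplus t) \to (u \oplus ((p \oplus u) \oplus t))) = \lnot \text{True} = \text{False}
t \leftrightarrow \lnot ((q \oplus t) \to (u \oplus ((p \oplus u) \oplus t))) = \text{True} \leftrightarrow \text{False} = \text{False}
(p \to t) \oplus (t \leftrightarrow \lnot ((q \oplus t) \to (u \oplus ((p \oplus u) \oplus t)))) = \text{True} \oplus \text{False} = \text{True}
(((p \oplus ((u \oplus t) \oplus (t \leftrightarrow p))) \leftrightarrow t) \leftrightarrow q) \to ((p \to t) \oplus (t \leftrightarrow \lnot ((q \oplus t) \to (u \oplus ((p \oplus u) \oplus t))))) = \text{True} \to \text{True} = \text{True}

\text{True}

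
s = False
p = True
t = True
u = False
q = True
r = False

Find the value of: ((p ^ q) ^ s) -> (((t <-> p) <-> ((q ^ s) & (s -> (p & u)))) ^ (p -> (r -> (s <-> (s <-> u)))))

True

p ^ q = True ^ True = False
(p ^ q) ^ s = False ^ False = False
t <-> p = True <-> True = True
q ^ s = True ^ False = True
p & u = True & False = False
s -> (p & u) = False -> False = True
(q ^ s) & (s -> (p & u)) = True & True = True
(t <-> p) <-> ((q ^ s) & (s -> (p & u))) = True <-> True = True
s <-> u = False <-> False = True
s <-> (s <-> u) = False <-> True = False
r -> (s <-> (s <-> u)) = False -> False = True
p -> (r -> (s <-> (s <-> u))) = True -> True = True
((t <-> p) <-> ((q ^ s) & (s -> (p & u)))) ^ (p -> (r -> (s <-> (s <-> u)))) = True ^ True = False
((p ^ q) ^ s) -> (((t <-> p) <-> ((q ^ s) & (s -> (p & u)))) ^ (p -> (r -> (s <-> (s <-> u))))) = False -> False = True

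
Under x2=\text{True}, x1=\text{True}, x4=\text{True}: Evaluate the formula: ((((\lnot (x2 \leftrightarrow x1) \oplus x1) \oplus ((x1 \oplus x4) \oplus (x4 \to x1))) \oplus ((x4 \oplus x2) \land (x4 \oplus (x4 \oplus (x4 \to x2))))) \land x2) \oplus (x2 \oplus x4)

x2 \leftrightarrow x1 = \text{True} \leftrightarrow \text{True} = \text{True}
\lnot (x2 \leftrightarrow x1) = \lnot \text{True} = \text{False}
\lnot (x2 \leftrightarrow x1) \oplus x1 = \text{False} \oplus \text{True} = \text{True}
x1 \oplus x4 = \text{True} \oplus \text{True} = \text{False}
x4 \to x1 = \text{True} \to \text{True} = \text{True}
(x1 \oplus x4) \oplus (x4 \to x1) = \text{False} \oplus \text{True} = \text{True}
(\lnot (x2 \leftrightarrow x1) \oplus x1) \oplus ((x1 \oplus x4) \oplus (x4 \to x1)) = \text{True} \oplus \text{True} = \text{False}
x4 \oplus x2 = \text{True} \oplus \text{True} = \text{False}
x4 \to x2 = \text{True} \to \text{True} = \text{True}
x4 \oplus (x4 \to x2) = \text{True} \oplus \text{True} = \text{False}
x4 \oplus (x4 \oplus (x4 \to x2)) = \text{True} \oplus \text{False} = \text{True}
(x4 \oplus x2) \land (x4 \oplus (x4 \oplus (x4 \to x2))) = \text{False} \land \text{True} = \text{False}
((\lnot (x2 \leftrightarrow x1) \oplus x1) \oplus ((x1 \oplus x4) \oplus (x4 \to x1))) \oplus ((x4 \oplus x2) \land (x4 \oplus (x4 \oplus (x4 \to x2)))) = \text{False} \oplus \text{False} = \text{False}
(((\lnot (x2 \leftrightarrow x1) \oplus x1) \oplus ((x1 \oplus x4) \oplus (x4 \to x1))) \oplus ((x4 \oplus x2) \land (x4 \oplus (x4 \oplus (x4 \to x2))))) \land x2 = \text{False} \land \text{True} = \text{False}
x2 \oplus x4 = \text{True} \oplus \text{True} = \text{False}
((((\lnot (x2 \leftrightarrow x1) \oplus x1) \oplus ((x1 \oplus x4) \oplus (x4 \to x1))) \oplus ((x4 \oplus x2) \land (x4 \oplus (x4 \oplus (x4 \to x2))))) \land x2) \oplus (x2 \oplus x4) = \text{False} \oplus \text{False} = \text{False}

\text{False}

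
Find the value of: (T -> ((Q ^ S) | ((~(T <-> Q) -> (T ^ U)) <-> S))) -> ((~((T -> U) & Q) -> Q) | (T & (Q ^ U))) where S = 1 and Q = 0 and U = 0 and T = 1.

Substituting S=1, Q=0, U=0, T=1:
Q ^ S = 0 ^ 1 = 1
T <-> Q = 1 <-> 0 = 0
~(T <-> Q) = ~0 = 1
T ^ U = 1 ^ 0 = 1
~(T <-> Q) -> (T ^ U) = 1 -> 1 = 1
(~(T <-> Q) -> (T ^ U)) <-> S = 1 <-> 1 = 1
(Q ^ S) | ((~(T <-> Q) -> (T ^ U)) <-> S) = 1 | 1 = 1
T -> ((Q ^ S) | ((~(T <-> Q) -> (T ^ U)) <-> S)) = 1 -> 1 = 1
T -> U = 1 -> 0 = 0
(T -> U) & Q = 0 & 0 = 0
~((T -> U) & Q) = ~0 = 1
~((T -> U) & Q) -> Q = 1 -> 0 = 0
Q ^ U = 0 ^ 0 = 0
T & (Q ^ U) = 1 & 0 = 0
(~((T -> U) & Q) -> Q) | (T & (Q ^ U)) = 0 | 0 = 0
(T -> ((Q ^ S) | ((~(T <-> Q) -> (T ^ U)) <-> S))) -> ((~((T -> U) & Q) -> Q) | (T & (Q ^ U))) = 1 -> 0 = 0

0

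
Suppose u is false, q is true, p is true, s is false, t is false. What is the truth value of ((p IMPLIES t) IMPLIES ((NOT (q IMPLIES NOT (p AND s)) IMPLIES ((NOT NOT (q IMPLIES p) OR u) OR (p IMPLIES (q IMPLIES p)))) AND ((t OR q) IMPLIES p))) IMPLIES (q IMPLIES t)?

Substituting u=false, q=true, p=true, s=false, t=false:
p IMPLIES t = true IMPLIES false = false
p AND s = true AND false = false
NOT (p AND s) = NOT false = true
q IMPLIES NOT (p AND s) = true IMPLIES true = true
NOT (q IMPLIES NOT (p AND s)) = NOT true = false
q IMPLIES p = true IMPLIES true = true
NOT (q IMPLIES p) = NOT true = false
NOT NOT (q IMPLIES p) = NOT false = true
NOT NOT (q IMPLIES p) OR u = true OR false = true
q IMPLIES p = true IMPLIES true = true
p IMPLIES (q IMPLIES p) = true IMPLIES true = true
(NOT NOT (q IMPLIES p) OR u) OR (p IMPLIES (q IMPLIES p)) = true OR true = true
NOT (q IMPLIES NOT (p AND s)) IMPLIES ((NOT NOT (q IMPLIES p) OR u) OR (p IMPLIES (q IMPLIES p))) = false IMPLIES true = true
t OR q = false OR true = true
(t OR q) IMPLIES p = true IMPLIES true = true
(NOT (q IMPLIES NOT (p AND s)) IMPLIES ((NOT NOT (q IMPLIES p) OR u) OR (p IMPLIES (q IMPLIES p)))) AND ((t OR q) IMPLIES p) = true AND true = true
(p IMPLIES t) IMPLIES ((NOT (q IMPLIES NOT (p AND s)) IMPLIES ((NOT NOT (q IMPLIES p) OR u) OR (p IMPLIES (q IMPLIES p)))) AND ((t OR q) IMPLIES p)) = false IMPLIES true = true
q IMPLIES t = true IMPLIES false = false
((p IMPLIES t) IMPLIES ((NOT (q IMPLIES NOT (p AND s)) IMPLIES ((NOT NOT (q IMPLIES p) OR u) OR (p IMPLIES (q IMPLIES p)))) AND ((t OR q) IMPLIES p))) IMPLIES (q IMPLIES t) = true IMPLIES false = false

false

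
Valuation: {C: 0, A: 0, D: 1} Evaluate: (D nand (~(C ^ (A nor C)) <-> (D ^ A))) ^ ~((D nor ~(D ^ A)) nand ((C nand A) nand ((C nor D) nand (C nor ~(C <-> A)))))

1

A nor C = 0 nor 0 = 1
C ^ (A nor C) = 0 ^ 1 = 1
~(C ^ (A nor C)) = ~1 = 0
D ^ A = 1 ^ 0 = 1
~(C ^ (A nor C)) <-> (D ^ A) = 0 <-> 1 = 0
D nand (~(C ^ (A nor C)) <-> (D ^ A)) = 1 nand 0 = 1
D ^ A = 1 ^ 0 = 1
~(D ^ A) = ~1 = 0
D nor ~(D ^ A) = 1 nor 0 = 0
C nand A = 0 nand 0 = 1
C nor D = 0 nor 1 = 0
C <-> A = 0 <-> 0 = 1
~(C <-> A) = ~1 = 0
C nor ~(C <-> A) = 0 nor 0 = 1
(C nor D) nand (C nor ~(C <-> A)) = 0 nand 1 = 1
(C nand A) nand ((C nor D) nand (C nor ~(C <-> A))) = 1 nand 1 = 0
(D nor ~(D ^ A)) nand ((C nand A) nand ((C nor D) nand (C nor ~(C <-> A)))) = 0 nand 0 = 1
~((D nor ~(D ^ A)) nand ((C nand A) nand ((C nor D) nand (C nor ~(C <-> A))))) = ~1 = 0
(D nand (~(C ^ (A nor C)) <-> (D ^ A))) ^ ~((D nor ~(D ^ A)) nand ((C nand A) nand ((C nor D) nand (C nor ~(C <-> A))))) = 1 ^ 0 = 1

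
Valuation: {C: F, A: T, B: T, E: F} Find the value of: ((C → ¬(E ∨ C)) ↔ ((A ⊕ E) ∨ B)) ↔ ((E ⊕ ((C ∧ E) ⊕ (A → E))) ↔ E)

E ∨ C = F ∨ F = F
¬(E ∨ C) = ¬F = T
C → ¬(E ∨ C) = F → T = T
A ⊕ E = T ⊕ F = T
(A ⊕ E) ∨ B = T ∨ T = T
(C → ¬(E ∨ C)) ↔ ((A ⊕ E) ∨ B) = T ↔ T = T
C ∧ E = F ∧ F = F
A → E = T → F = F
(C ∧ E) ⊕ (A → E) = F ⊕ F = F
E ⊕ ((C ∧ E) ⊕ (A → E)) = F ⊕ F = F
(E ⊕ ((C ∧ E) ⊕ (A → E))) ↔ E = F ↔ F = T
((C → ¬(E ∨ C)) ↔ ((A ⊕ E) ∨ B)) ↔ ((E ⊕ ((C ∧ E) ⊕ (A → E))) ↔ E) = T ↔ T = T

T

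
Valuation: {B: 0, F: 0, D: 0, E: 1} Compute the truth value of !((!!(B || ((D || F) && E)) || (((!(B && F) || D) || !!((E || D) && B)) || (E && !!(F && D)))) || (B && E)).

D || F = 0 || 0 = 0
(D || F) && E = 0 && 1 = 0
B || ((D || F) && E) = 0 || 0 = 0
!(B || ((D || F) && E)) = !0 = 1
!!(B || ((D || F) && E)) = !1 = 0
B && F = 0 && 0 = 0
!(B && F) = !0 = 1
!(B && F) || D = 1 || 0 = 1
E || D = 1 || 0 = 1
(E || D) && B = 1 && 0 = 0
!((E || D) && B) = !0 = 1
!!((E || D) && B) = !1 = 0
(!(B && F) || D) || !!((E || D) && B) = 1 || 0 = 1
F && D = 0 && 0 = 0
!(F && D) = !0 = 1
!!(F && D) = !1 = 0
E && !!(F && D) = 1 && 0 = 0
((!(B && F) || D) || !!((E || D) && B)) || (E && !!(F && D)) = 1 || 0 = 1
!!(B || ((D || F) && E)) || (((!(B && F) || D) || !!((E || D) && B)) || (E && !!(F && D))) = 0 || 1 = 1
B && E = 0 && 1 = 0
(!!(B || ((D || F) && E)) || (((!(B && F) || D) || !!((E || D) && B)) || (E && !!(F && D)))) || (B && E) = 1 || 0 = 1
!((!!(B || ((D || F) && E)) || (((!(B && F) || D) || !!((E || D) && B)) || (E && !!(F && D)))) || (B && E)) = !1 = 0

0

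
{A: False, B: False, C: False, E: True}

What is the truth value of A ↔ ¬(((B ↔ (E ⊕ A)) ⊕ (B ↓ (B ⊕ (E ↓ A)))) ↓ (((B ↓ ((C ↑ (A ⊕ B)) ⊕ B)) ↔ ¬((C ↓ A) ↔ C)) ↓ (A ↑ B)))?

False

E ⊕ A = True ⊕ False = True
B ↔ (E ⊕ A) = False ↔ True = False
E ↓ A = True ↓ False = False
B ⊕ (E ↓ A) = False ⊕ False = False
B ↓ (B ⊕ (E ↓ A)) = False ↓ False = True
(B ↔ (E ⊕ A)) ⊕ (B ↓ (B ⊕ (E ↓ A))) = False ⊕ True = True
A ⊕ B = False ⊕ False = False
C ↑ (A ⊕ B) = False ↑ False = True
(C ↑ (A ⊕ B)) ⊕ B = True ⊕ False = True
B ↓ ((C ↑ (A ⊕ B)) ⊕ B) = False ↓ True = False
C ↓ A = False ↓ False = True
(C ↓ A) ↔ C = True ↔ False = False
¬((C ↓ A) ↔ C) = ¬False = True
(B ↓ ((C ↑ (A ⊕ B)) ⊕ B)) ↔ ¬((C ↓ A) ↔ C) = False ↔ True = False
A ↑ B = False ↑ False = True
((B ↓ ((C ↑ (A ⊕ B)) ⊕ B)) ↔ ¬((C ↓ A) ↔ C)) ↓ (A ↑ B) = False ↓ True = False
((B ↔ (E ⊕ A)) ⊕ (B ↓ (B ⊕ (E ↓ A)))) ↓ (((B ↓ ((C ↑ (A ⊕ B)) ⊕ B)) ↔ ¬((C ↓ A) ↔ C)) ↓ (A ↑ B)) = True ↓ False = False
¬(((B ↔ (E ⊕ A)) ⊕ (B ↓ (B ⊕ (E ↓ A)))) ↓ (((B ↓ ((C ↑ (A ⊕ B)) ⊕ B)) ↔ ¬((C ↓ A) ↔ C)) ↓ (A ↑ B))) = ¬False = True
A ↔ ¬(((B ↔ (E ⊕ A)) ⊕ (B ↓ (B ⊕ (E ↓ A)))) ↓ (((B ↓ ((C ↑ (A ⊕ B)) ⊕ B)) ↔ ¬((C ↓ A) ↔ C)) ↓ (A ↑ B))) = False ↔ True = False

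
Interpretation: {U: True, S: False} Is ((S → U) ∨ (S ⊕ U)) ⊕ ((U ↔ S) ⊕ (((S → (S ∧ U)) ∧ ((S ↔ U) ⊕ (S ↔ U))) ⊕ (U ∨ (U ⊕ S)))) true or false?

False

S → U = False → True = True
S ⊕ U = False ⊕ True = True
(S → U) ∨ (S ⊕ U) = True ∨ True = True
U ↔ S = True ↔ False = False
S ∧ U = False ∧ True = False
S → (S ∧ U) = False → False = True
S ↔ U = False ↔ True = False
S ↔ U = False ↔ True = False
(S ↔ U) ⊕ (S ↔ U) = False ⊕ False = False
(S → (S ∧ U)) ∧ ((S ↔ U) ⊕ (S ↔ U)) = True ∧ False = False
U ⊕ S = True ⊕ False = True
U ∨ (U ⊕ S) = True ∨ True = True
((S → (S ∧ U)) ∧ ((S ↔ U) ⊕ (S ↔ U))) ⊕ (U ∨ (U ⊕ S)) = False ⊕ True = True
(U ↔ S) ⊕ (((S → (S ∧ U)) ∧ ((S ↔ U) ⊕ (S ↔ U))) ⊕ (U ∨ (U ⊕ S))) = False ⊕ True = True
((S → U) ∨ (S ⊕ U)) ⊕ ((U ↔ S) ⊕ (((S → (S ∧ U)) ∧ ((S ↔ U) ⊕ (S ↔ U))) ⊕ (U ∨ (U ⊕ S)))) = True ⊕ True = False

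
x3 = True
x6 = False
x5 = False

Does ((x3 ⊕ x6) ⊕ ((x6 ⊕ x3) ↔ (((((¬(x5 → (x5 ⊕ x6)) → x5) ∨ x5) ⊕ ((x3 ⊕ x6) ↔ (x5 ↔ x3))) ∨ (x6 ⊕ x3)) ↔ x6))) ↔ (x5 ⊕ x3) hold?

x3 ⊕ x6 = True ⊕ False = True
x6 ⊕ x3 = False ⊕ True = True
x5 ⊕ x6 = False ⊕ False = False
x5 → (x5 ⊕ x6) = False → False = True
¬(x5 → (x5 ⊕ x6)) = ¬True = False
¬(x5 → (x5 ⊕ x6)) → x5 = False → False = True
(¬(x5 → (x5 ⊕ x6)) → x5) ∨ x5 = True ∨ False = True
x3 ⊕ x6 = True ⊕ False = True
x5 ↔ x3 = False ↔ True = False
(x3 ⊕ x6) ↔ (x5 ↔ x3) = True ↔ False = False
((¬(x5 → (x5 ⊕ x6)) → x5) ∨ x5) ⊕ ((x3 ⊕ x6) ↔ (x5 ↔ x3)) = True ⊕ False = True
x6 ⊕ x3 = False ⊕ True = True
(((¬(x5 → (x5 ⊕ x6)) → x5) ∨ x5) ⊕ ((x3 ⊕ x6) ↔ (x5 ↔ x3))) ∨ (x6 ⊕ x3) = True ∨ True = True
((((¬(x5 → (x5 ⊕ x6)) → x5) ∨ x5) ⊕ ((x3 ⊕ x6) ↔ (x5 ↔ x3))) ∨ (x6 ⊕ x3)) ↔ x6 = True ↔ False = False
(x6 ⊕ x3) ↔ (((((¬(x5 → (x5 ⊕ x6)) → x5) ∨ x5) ⊕ ((x3 ⊕ x6) ↔ (x5 ↔ x3))) ∨ (x6 ⊕ x3)) ↔ x6) = True ↔ False = False
(x3 ⊕ x6) ⊕ ((x6 ⊕ x3) ↔ (((((¬(x5 → (x5 ⊕ x6)) → x5) ∨ x5) ⊕ ((x3 ⊕ x6) ↔ (x5 ↔ x3))) ∨ (x6 ⊕ x3)) ↔ x6)) = True ⊕ False = True
x5 ⊕ x3 = False ⊕ True = True
((x3 ⊕ x6) ⊕ ((x6 ⊕ x3) ↔ (((((¬(x5 → (x5 ⊕ x6)) → x5) ∨ x5) ⊕ ((x3 ⊕ x6) ↔ (x5 ↔ x3))) ∨ (x6 ⊕ x3)) ↔ x6))) ↔ (x5 ⊕ x3) = True ↔ True = True

True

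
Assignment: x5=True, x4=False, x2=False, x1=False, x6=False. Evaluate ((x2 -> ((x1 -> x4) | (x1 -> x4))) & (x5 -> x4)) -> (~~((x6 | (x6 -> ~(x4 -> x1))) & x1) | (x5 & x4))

True

x1 -> x4 = False -> False = True
x1 -> x4 = False -> False = True
(x1 -> x4) | (x1 -> x4) = True | True = True
x2 -> ((x1 -> x4) | (x1 -> x4)) = False -> True = True
x5 -> x4 = True -> False = False
(x2 -> ((x1 -> x4) | (x1 -> x4))) & (x5 -> x4) = True & False = False
x4 -> x1 = False -> False = True
~(x4 -> x1) = ~True = False
x6 -> ~(x4 -> x1) = False -> False = True
x6 | (x6 -> ~(x4 -> x1)) = False | True = True
(x6 | (x6 -> ~(x4 -> x1))) & x1 = True & False = False
~((x6 | (x6 -> ~(x4 -> x1))) & x1) = ~False = True
~~((x6 | (x6 -> ~(x4 -> x1))) & x1) = ~True = False
x5 & x4 = True & False = False
~~((x6 | (x6 -> ~(x4 -> x1))) & x1) | (x5 & x4) = False | False = False
((x2 -> ((x1 -> x4) | (x1 -> x4))) & (x5 -> x4)) -> (~~((x6 | (x6 -> ~(x4 -> x1))) & x1) | (x5 & x4)) = False -> False = True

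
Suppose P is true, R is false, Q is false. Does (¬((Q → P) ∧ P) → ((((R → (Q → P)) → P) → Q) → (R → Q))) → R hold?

F

Q → P = F → T = T
(Q → P) ∧ P = T ∧ T = T
¬((Q → P) ∧ P) = ¬T = F
Q → P = F → T = T
R → (Q → P) = F → T = T
(R → (Q → P)) → P = T → T = T
((R → (Q → P)) → P) → Q = T → F = F
R → Q = F → F = T
(((R → (Q → P)) → P) → Q) → (R → Q) = F → T = T
¬((Q → P) ∧ P) → ((((R → (Q → P)) → P) → Q) → (R → Q)) = F → T = T
(¬((Q → P) ∧ P) → ((((R → (Q → P)) → P) → Q) → (R → Q))) → R = T → F = F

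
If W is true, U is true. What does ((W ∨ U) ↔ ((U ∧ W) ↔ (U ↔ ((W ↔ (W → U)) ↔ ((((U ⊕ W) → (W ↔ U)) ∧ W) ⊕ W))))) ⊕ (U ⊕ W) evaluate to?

Substituting W=T, U=T:
W ∨ U = T ∨ T = T
U ∧ W = T ∧ T = T
W → U = T → T = T
W ↔ (W → U) = T ↔ T = T
U ⊕ W = T ⊕ T = F
W ↔ U = T ↔ T = T
(U ⊕ W) → (W ↔ U) = F → T = T
((U ⊕ W) → (W ↔ U)) ∧ W = T ∧ T = T
(((U ⊕ W) → (W ↔ U)) ∧ W) ⊕ W = T ⊕ T = F
(W ↔ (W → U)) ↔ ((((U ⊕ W) → (W ↔ U)) ∧ W) ⊕ W) = T ↔ F = F
U ↔ ((W ↔ (W → U)) ↔ ((((U ⊕ W) → (W ↔ U)) ∧ W) ⊕ W)) = T ↔ F = F
(U ∧ W) ↔ (U ↔ ((W ↔ (W → U)) ↔ ((((U ⊕ W) → (W ↔ U)) ∧ W) ⊕ W))) = T ↔ F = F
(W ∨ U) ↔ ((U ∧ W) ↔ (U ↔ ((W ↔ (W → U)) ↔ ((((U ⊕ W) → (W ↔ U)) ∧ W) ⊕ W)))) = T ↔ F = F
U ⊕ W = T ⊕ T = F
((W ∨ U) ↔ ((U ∧ W) ↔ (U ↔ ((W ↔ (W → U)) ↔ ((((U ⊕ W) → (W ↔ U)) ∧ W) ⊕ W))))) ⊕ (U ⊕ W) = F ⊕ F = F

F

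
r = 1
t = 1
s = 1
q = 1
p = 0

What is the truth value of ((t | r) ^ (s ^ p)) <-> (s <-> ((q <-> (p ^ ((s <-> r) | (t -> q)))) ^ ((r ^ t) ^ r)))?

t | r = 1 | 1 = 1
s ^ p = 1 ^ 0 = 1
(t | r) ^ (s ^ p) = 1 ^ 1 = 0
s <-> r = 1 <-> 1 = 1
t -> q = 1 -> 1 = 1
(s <-> r) | (t -> q) = 1 | 1 = 1
p ^ ((s <-> r) | (t -> q)) = 0 ^ 1 = 1
q <-> (p ^ ((s <-> r) | (t -> q))) = 1 <-> 1 = 1
r ^ t = 1 ^ 1 = 0
(r ^ t) ^ r = 0 ^ 1 = 1
(q <-> (p ^ ((s <-> r) | (t -> q)))) ^ ((r ^ t) ^ r) = 1 ^ 1 = 0
s <-> ((q <-> (p ^ ((s <-> r) | (t -> q)))) ^ ((r ^ t) ^ r)) = 1 <-> 0 = 0
((t | r) ^ (s ^ p)) <-> (s <-> ((q <-> (p ^ ((s <-> r) | (t -> q)))) ^ ((r ^ t) ^ r))) = 0 <-> 0 = 1

1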